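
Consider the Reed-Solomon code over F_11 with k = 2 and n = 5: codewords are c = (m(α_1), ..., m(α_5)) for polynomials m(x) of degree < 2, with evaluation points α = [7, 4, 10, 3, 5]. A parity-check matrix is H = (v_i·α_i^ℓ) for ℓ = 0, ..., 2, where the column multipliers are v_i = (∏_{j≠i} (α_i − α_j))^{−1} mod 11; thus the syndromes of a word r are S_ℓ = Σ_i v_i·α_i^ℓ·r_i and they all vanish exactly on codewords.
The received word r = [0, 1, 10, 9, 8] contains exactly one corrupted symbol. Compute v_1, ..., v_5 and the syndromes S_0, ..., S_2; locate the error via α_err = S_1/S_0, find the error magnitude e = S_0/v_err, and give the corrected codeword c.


S = (4, 1, 3), error at position 4, error magnitude e = 4, c = [0, 1, 10, 5, 8].

Step 1: column multipliers v_i = (∏_{j≠i}(α_i − α_j))^{−1} mod 11.
  i = 1 (α = 7): (7−4)(7−10)(7−3)(7−5) = 3·(−3)·4·2 = −72 ≡ 5, so v_1 = 5^{−1} = 9 (mod 11).
  i = 2 (α = 4): (4−7)(4−10)(4−3)(4−5) = (−3)·(−6)·1·(−1) = −18 ≡ 4, so v_2 = 4^{−1} = 3 (mod 11).
  i = 3 (α = 10): (10−7)(10−4)(10−3)(10−5) = 3·6·7·5 = 630 ≡ 3, so v_3 = 3^{−1} = 4 (mod 11).
  i = 4 (α = 3): (3−7)(3−4)(3−10)(3−5) = (−4)·(−1)·(−7)·(−2) = 56 ≡ 1, so v_4 = 1^{−1} = 1 (mod 11).
  i = 5 (α = 5): (5−7)(5−4)(5−10)(5−3) = (−2)·1·(−5)·2 = 20 ≡ 9, so v_5 = 9^{−1} = 5 (mod 11).
  v = [9, 3, 4, 1, 5].
Step 2: syndromes of r = [0, 1, 10, 9, 8] (all sums mod 11).
  S_0 = Σ v_i r_i = 9·0 + 3·1 + 4·10 + 1·9 + 5·8 = 92 ≡ 4.
  S_1 = Σ v_i α_i r_i = 9·7·0 + 3·4·1 + 4·10·10 + 1·3·9 + 5·5·8 = 639 ≡ 1.
  α_i^2 mod 11 = [5, 5, 1, 9, 3].
  S_2 = Σ v_i α_i^2 r_i = 9·5·0 + 3·5·1 + 4·1·10 + 1·9·9 + 5·3·8 = 256 ≡ 3.
  S = (4, 1, 3) ≠ 0, so r is not a codeword (an error is present).
Step 3: locate the error. For a single error e at position i, S_ℓ = v_i·e·α_i^ℓ, so α_err = S_1/S_0.
  S_0^{−1} = 4^{−1} = 3 (mod 11), so α_err = 1·3 = 3 ≡ 3 = α_4. Error position i = 4.
  Consistency check: S_2/S_1 = 3·1 = 3 ≡ 3 = α_err ✓ (single-error assumption holds).
Step 4: error magnitude e = S_0/v_4 = S_0·∏_{j≠4}(α_4 − α_j) = 4·1 = 4 ≡ 4 (mod 11).
Step 5: correct position 4: c_4 = r_4 − e = 9 − 4 ≡ 5 (mod 11). Hence c = [0, 1, 10, 5, 8].
  Check: interpolating c through the α_i gives m(x) = 6 + 7·x (degree < 2) with m(α_i) = c_i for every i, so c is indeed a codeword.


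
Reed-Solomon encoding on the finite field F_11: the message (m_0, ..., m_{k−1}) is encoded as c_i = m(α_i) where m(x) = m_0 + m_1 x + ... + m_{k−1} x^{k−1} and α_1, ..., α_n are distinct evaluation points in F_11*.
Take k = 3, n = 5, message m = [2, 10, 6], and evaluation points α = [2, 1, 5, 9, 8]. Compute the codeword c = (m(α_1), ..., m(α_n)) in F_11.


c = [2, 7, 4, 6, 4]

Message polynomial: m(x) = 2 + 10·x + 6·x^2 (mod 11).
For each evaluation point α_i, compute m(α_i) mod 11:
  α_1 = 2: Horner steps 6 → 0 → 2, so m(2) = 2.
  α_2 = 1: Horner steps 6 → 5 → 7, so m(1) = 7.
  α_3 = 5: Horner steps 6 → 7 → 4, so m(5) = 4.
  α_4 = 9: Horner steps 6 → 9 → 6, so m(9) = 6.
  α_5 = 8: Horner steps 6 → 3 → 4, so m(8) = 4.
Codeword c = [2, 7, 4, 6, 4] ∈ F_11^5.


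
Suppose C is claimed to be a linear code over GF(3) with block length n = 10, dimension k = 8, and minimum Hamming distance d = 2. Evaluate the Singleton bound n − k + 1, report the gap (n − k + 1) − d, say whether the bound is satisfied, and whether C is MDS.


Singleton RHS = n − k + 1 = 3, slack = 1, bound satisfied, not MDS.

Singleton bound: d ≤ n − k + 1.
Here n = 10, k = 8, so n − k + 1 = 3.
Given d = 2, check d ≤ 3: YES.
Slack = (n − k + 1) − d = 1.
The code is NOT MDS (slack = 1 > 0).
Description: the claimed parameters are [10, 8, 2]_3; such a code would be non-MDS.


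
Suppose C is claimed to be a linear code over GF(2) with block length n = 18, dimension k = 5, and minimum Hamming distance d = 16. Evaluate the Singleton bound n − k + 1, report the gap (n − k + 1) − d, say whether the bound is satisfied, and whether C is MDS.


Singleton RHS = n − k + 1 = 14, slack = -2, bound violated (no such code; not MDS).

Singleton bound: d ≤ n − k + 1.
Here n = 18, k = 5, so n − k + 1 = 14.
Given d = 16, check d ≤ 14: NO.
Slack = (n − k + 1) − d = -2.
The slack is negative: d = 16 exceeds n − k + 1 = 14 by 2, so the Singleton bound is violated and no linear [18, 5, 16]_2 code can exist. In particular it is not MDS (MDS requires d = n − k + 1 exactly).
Description: the claimed parameters are [18, 5, 16]_2; such a code would be impossible (violates the Singleton bound).


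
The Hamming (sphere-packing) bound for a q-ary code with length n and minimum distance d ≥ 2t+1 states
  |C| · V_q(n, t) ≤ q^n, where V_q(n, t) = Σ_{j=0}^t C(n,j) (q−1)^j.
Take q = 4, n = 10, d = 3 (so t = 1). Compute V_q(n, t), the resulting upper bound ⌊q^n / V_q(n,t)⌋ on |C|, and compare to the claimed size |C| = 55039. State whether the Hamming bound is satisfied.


V_q(n, t) = 31, q^n = 1048576, Hamming bound = 33825, |C| = 55039 > bound (violated).

Step 1: Compute V_q(n, t) = Σ_{j=0}^1 C(n, j) (q−1)^j.
  j = 0: C(10,0)·(3)^0 = 1·1 = 1.
  j = 1: C(10,1)·(3)^1 = 10·3 = 30.
  V_q(n, t) = 1 + 30 = 31.
Step 2: q^n = 4^10 = 1048576.
Step 3: Hamming bound ⌊q^n / V_q(n,t)⌋ = ⌊1048576/31⌋ = 33825.
Step 4: Compare |C| = 55039 to 33825: violated.
The claimed |C| lies above the Hamming bound, so no 4-ary code of length 10 with d ≥ 3 can have 55039 codewords.


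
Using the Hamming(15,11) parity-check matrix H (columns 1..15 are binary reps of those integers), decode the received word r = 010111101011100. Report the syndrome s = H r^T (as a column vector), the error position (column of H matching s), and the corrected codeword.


s = (0, 0, 0, 1)^T, error position = 1, corrected codeword c = 110111101011100

Compute s = H r^T mod 2 one row at a time:
  s_1 = 0 + 1 + 0 + 1 + 1 + 1 + 0 + 0 = 4 ≡ 0 (mod 2).
  s_2 = 1 + 1 + 1 + 1 + 1 + 1 + 0 + 0 = 6 ≡ 0 (mod 2).
  s_3 = 1 + 0 + 1 + 1 + 0 + 1 + 0 + 0 = 4 ≡ 0 (mod 2).
  s_4 = 0 + 0 + 1 + 1 + 1 + 1 + 1 + 0 = 5 ≡ 1 (mod 2).
s = (0, 0, 0, 1)^T — this equals column 1 of H (binary 0001), so error is at position 1.
Correct: flip bit 1 of r = 010111101011100 to get c = 110111101011100.


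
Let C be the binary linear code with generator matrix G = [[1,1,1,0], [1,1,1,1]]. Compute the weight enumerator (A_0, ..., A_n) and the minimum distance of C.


Weight distribution: A_0 = 1, A_1 = 1, A_3 = 1, A_4 = 1. Minimum distance d = 1.

Enumerate all 2^2 = 4 messages m ∈ F_2^2.
For each, compute codeword c = mG in F_2^4, then tally its weight.
  m = 00 → c = 0000, weight = 0.
  m = 10 → c = 1110, weight = 3.
  m = 01 → c = 1111, weight = 4.
  m = 11 → c = 0001, weight = 1.
Tally weights:
  weight 0: 1 codewords.
  weight 1: 1 codewords.
  weight 3: 1 codewords.
  weight 4: 1 codewords.
Minimum distance d = smallest w > 0 with A_w > 0 = 1.
Sanity: Σ A_w = 4 = 2^2 = 4 ✓.


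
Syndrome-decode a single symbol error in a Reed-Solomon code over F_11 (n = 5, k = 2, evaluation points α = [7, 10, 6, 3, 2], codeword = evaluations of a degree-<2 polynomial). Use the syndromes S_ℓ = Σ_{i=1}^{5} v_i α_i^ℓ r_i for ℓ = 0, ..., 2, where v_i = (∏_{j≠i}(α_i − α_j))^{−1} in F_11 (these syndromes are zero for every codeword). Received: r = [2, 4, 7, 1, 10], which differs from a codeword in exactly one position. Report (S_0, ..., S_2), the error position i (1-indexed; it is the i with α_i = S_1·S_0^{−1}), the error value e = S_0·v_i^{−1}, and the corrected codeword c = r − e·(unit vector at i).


S = (8, 1, 7), error at position 1, error magnitude e = 4, c = [9, 4, 7, 1, 10].

Step 1: column multipliers v_i = (∏_{j≠i}(α_i − α_j))^{−1} mod 11.
  i = 1 (α = 7): (7−10)(7−6)(7−3)(7−2) = (−3)·1·4·5 = −60 ≡ 6, so v_1 = 6^{−1} = 2 (mod 11).
  i = 2 (α = 10): (10−7)(10−6)(10−3)(10−2) = 3·4·7·8 = 672 ≡ 1, so v_2 = 1^{−1} = 1 (mod 11).
  i = 3 (α = 6): (6−7)(6−10)(6−3)(6−2) = (−1)·(−4)·3·4 = 48 ≡ 4, so v_3 = 4^{−1} = 3 (mod 11).
  i = 4 (α = 3): (3−7)(3−10)(3−6)(3−2) = (−4)·(−7)·(−3)·1 = −84 ≡ 4, so v_4 = 4^{−1} = 3 (mod 11).
  i = 5 (α = 2): (2−7)(2−10)(2−6)(2−3) = (−5)·(−8)·(−4)·(−1) = 160 ≡ 6, so v_5 = 6^{−1} = 2 (mod 11).
  v = [2, 1, 3, 3, 2].
Step 2: syndromes of r = [2, 4, 7, 1, 10] (all sums mod 11).
  S_0 = Σ v_i r_i = 2·2 + 1·4 + 3·7 + 3·1 + 2·10 = 52 ≡ 8.
  S_1 = Σ v_i α_i r_i = 2·7·2 + 1·10·4 + 3·6·7 + 3·3·1 + 2·2·10 = 243 ≡ 1.
  α_i^2 mod 11 = [5, 1, 3, 9, 4].
  S_2 = Σ v_i α_i^2 r_i = 2·5·2 + 1·1·4 + 3·3·7 + 3·9·1 + 2·4·10 = 194 ≡ 7.
  S = (8, 1, 7) ≠ 0, so r is not a codeword (an error is present).
Step 3: locate the error. For a single error e at position i, S_ℓ = v_i·e·α_i^ℓ, so α_err = S_1/S_0.
  S_0^{−1} = 8^{−1} = 7 (mod 11), so α_err = 1·7 = 7 ≡ 7 = α_1. Error position i = 1.
  Consistency check: S_2/S_1 = 7·1 = 7 ≡ 7 = α_err ✓ (single-error assumption holds).
Step 4: error magnitude e = S_0/v_1 = S_0·∏_{j≠1}(α_1 − α_j) = 8·6 = 48 ≡ 4 (mod 11).
Step 5: correct position 1: c_1 = r_1 − e = 2 − 4 ≡ 9 (mod 11). Hence c = [9, 4, 7, 1, 10].
  Check: interpolating c through the α_i gives m(x) = 6 + 2·x (degree < 2) with m(α_i) = c_i for every i, so c is indeed a codeword.


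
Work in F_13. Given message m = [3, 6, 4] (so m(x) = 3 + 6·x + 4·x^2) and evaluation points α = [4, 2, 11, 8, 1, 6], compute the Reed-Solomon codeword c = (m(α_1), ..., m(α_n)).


c = [0, 5, 7, 8, 0, 1]

Message polynomial: m(x) = 3 + 6·x + 4·x^2 (mod 13).
For each evaluation point α_i, compute m(α_i) mod 13:
  α_1 = 4: Horner steps 4 → 9 → 0, so m(4) = 0.
  α_2 = 2: Horner steps 4 → 1 → 5, so m(2) = 5.
  α_3 = 11: Horner steps 4 → 11 → 7, so m(11) = 7.
  α_4 = 8: Horner steps 4 → 12 → 8, so m(8) = 8.
  α_5 = 1: Horner steps 4 → 10 → 0, so m(1) = 0.
  α_6 = 6: Horner steps 4 → 4 → 1, so m(6) = 1.
Codeword c = [0, 5, 7, 8, 0, 1] ∈ F_13^6.


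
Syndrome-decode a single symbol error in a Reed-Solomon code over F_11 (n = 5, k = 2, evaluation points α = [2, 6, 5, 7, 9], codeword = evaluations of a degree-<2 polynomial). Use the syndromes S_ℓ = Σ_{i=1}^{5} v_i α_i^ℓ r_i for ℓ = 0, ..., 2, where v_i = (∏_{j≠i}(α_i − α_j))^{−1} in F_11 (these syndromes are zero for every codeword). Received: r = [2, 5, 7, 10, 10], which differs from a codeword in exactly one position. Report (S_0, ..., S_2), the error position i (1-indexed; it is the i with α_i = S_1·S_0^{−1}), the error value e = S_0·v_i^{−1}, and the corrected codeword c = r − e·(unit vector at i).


S = (9, 8, 1), error at position 4, error magnitude e = 7, c = [2, 5, 7, 3, 10].

Step 1: column multipliers v_i = (∏_{j≠i}(α_i − α_j))^{−1} mod 11.
  i = 1 (α = 2): (2−6)(2−5)(2−7)(2−9) = (−4)·(−3)·(−5)·(−7) = 420 ≡ 2, so v_1 = 2^{−1} = 6 (mod 11).
  i = 2 (α = 6): (6−2)(6−5)(6−7)(6−9) = 4·1·(−1)·(−3) = 12 ≡ 1, so v_2 = 1^{−1} = 1 (mod 11).
  i = 3 (α = 5): (5−2)(5−6)(5−7)(5−9) = 3·(−1)·(−2)·(−4) = −24 ≡ 9, so v_3 = 9^{−1} = 5 (mod 11).
  i = 4 (α = 7): (7−2)(7−6)(7−5)(7−9) = 5·1·2·(−2) = −20 ≡ 2, so v_4 = 2^{−1} = 6 (mod 11).
  i = 5 (α = 9): (9−2)(9−6)(9−5)(9−7) = 7·3·4·2 = 168 ≡ 3, so v_5 = 3^{−1} = 4 (mod 11).
  v = [6, 1, 5, 6, 4].
Step 2: syndromes of r = [2, 5, 7, 10, 10] (all sums mod 11).
  S_0 = Σ v_i r_i = 6·2 + 1·5 + 5·7 + 6·10 + 4·10 = 152 ≡ 9.
  S_1 = Σ v_i α_i r_i = 6·2·2 + 1·6·5 + 5·5·7 + 6·7·10 + 4·9·10 = 1009 ≡ 8.
  α_i^2 mod 11 = [4, 3, 3, 5, 4].
  S_2 = Σ v_i α_i^2 r_i = 6·4·2 + 1·3·5 + 5·3·7 + 6·5·10 + 4·4·10 = 628 ≡ 1.
  S = (9, 8, 1) ≠ 0, so r is not a codeword (an error is present).
Step 3: locate the error. For a single error e at position i, S_ℓ = v_i·e·α_i^ℓ, so α_err = S_1/S_0.
  S_0^{−1} = 9^{−1} = 5 (mod 11), so α_err = 8·5 = 40 ≡ 7 = α_4. Error position i = 4.
  Consistency check: S_2/S_1 = 1·7 = 7 ≡ 7 = α_err ✓ (single-error assumption holds).
Step 4: error magnitude e = S_0/v_4 = S_0·∏_{j≠4}(α_4 − α_j) = 9·2 = 18 ≡ 7 (mod 11).
Step 5: correct position 4: c_4 = r_4 − e = 10 − 7 ≡ 3 (mod 11). Hence c = [2, 5, 7, 3, 10].
  Check: interpolating c through the α_i gives m(x) = 6 + 9·x (degree < 2) with m(α_i) = c_i for every i, so c is indeed a codeword.


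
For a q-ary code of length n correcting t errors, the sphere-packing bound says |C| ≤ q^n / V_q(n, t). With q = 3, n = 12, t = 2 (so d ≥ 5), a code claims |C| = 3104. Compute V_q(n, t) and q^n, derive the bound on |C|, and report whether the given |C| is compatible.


V_q(n, t) = 289, q^n = 531441, Hamming bound = 1838, |C| = 3104 > bound (violated).

Step 1: Compute V_q(n, t) = Σ_{j=0}^2 C(n, j) (q−1)^j.
  j = 0: C(12,0)·(2)^0 = 1·1 = 1.
  j = 1: C(12,1)·(2)^1 = 12·2 = 24.
  j = 2: C(12,2)·(2)^2 = 66·4 = 264.
  V_q(n, t) = 1 + 24 + 264 = 289.
Step 2: q^n = 3^12 = 531441.
Step 3: Hamming bound ⌊q^n / V_q(n,t)⌋ = ⌊531441/289⌋ = 1838.
Step 4: Compare |C| = 3104 to 1838: violated.
The claimed |C| lies above the Hamming bound, so no 3-ary code of length 12 with d ≥ 5 can have 3104 codewords.


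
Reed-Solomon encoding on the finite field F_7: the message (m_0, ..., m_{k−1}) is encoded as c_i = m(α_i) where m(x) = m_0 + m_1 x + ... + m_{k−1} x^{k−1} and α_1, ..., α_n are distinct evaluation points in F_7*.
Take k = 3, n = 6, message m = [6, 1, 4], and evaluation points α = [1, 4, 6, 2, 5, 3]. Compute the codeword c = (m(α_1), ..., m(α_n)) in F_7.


c = [4, 4, 2, 3, 6, 3]

Message polynomial: m(x) = 6 + 1·x + 4·x^2 (mod 7).
For each evaluation point α_i, compute m(α_i) mod 7:
  α_1 = 1: Horner steps 4 → 5 → 4, so m(1) = 4.
  α_2 = 4: Horner steps 4 → 3 → 4, so m(4) = 4.
  α_3 = 6: Horner steps 4 → 4 → 2, so m(6) = 2.
  α_4 = 2: Horner steps 4 → 2 → 3, so m(2) = 3.
  α_5 = 5: Horner steps 4 → 0 → 6, so m(5) = 6.
  α_6 = 3: Horner steps 4 → 6 → 3, so m(3) = 3.
Codeword c = [4, 4, 2, 3, 6, 3] ∈ F_7^6.


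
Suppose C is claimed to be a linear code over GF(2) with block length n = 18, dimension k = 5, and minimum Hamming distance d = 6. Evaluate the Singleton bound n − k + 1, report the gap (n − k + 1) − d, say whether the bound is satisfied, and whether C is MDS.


Singleton RHS = n − k + 1 = 14, slack = 8, bound satisfied, not MDS.

Singleton bound: d ≤ n − k + 1.
Here n = 18, k = 5, so n − k + 1 = 14.
Given d = 6, check d ≤ 14: YES.
Slack = (n − k + 1) − d = 8.
The code is NOT MDS (slack = 8 > 0).
Description: the claimed parameters are [18, 5, 6]_2; such a code would be non-MDS.


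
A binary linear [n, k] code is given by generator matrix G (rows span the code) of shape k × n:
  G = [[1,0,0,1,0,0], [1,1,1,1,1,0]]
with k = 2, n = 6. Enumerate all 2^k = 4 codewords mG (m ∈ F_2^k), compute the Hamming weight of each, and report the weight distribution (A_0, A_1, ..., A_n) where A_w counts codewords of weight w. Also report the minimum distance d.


Weight distribution: A_0 = 1, A_2 = 1, A_3 = 1, A_5 = 1. Minimum distance d = 2.

Enumerate all 2^2 = 4 messages m ∈ F_2^2.
For each, compute codeword c = mG in F_2^6, then tally its weight.
  m = 00 → c = 000000, weight = 0.
  m = 10 → c = 100100, weight = 2.
  m = 01 → c = 111110, weight = 5.
  m = 11 → c = 011010, weight = 3.
Tally weights:
  weight 0: 1 codewords.
  weight 2: 1 codewords.
  weight 3: 1 codewords.
  weight 5: 1 codewords.
Minimum distance d = smallest w > 0 with A_w > 0 = 2.
Sanity: Σ A_w = 4 = 2^2 = 4 ✓.


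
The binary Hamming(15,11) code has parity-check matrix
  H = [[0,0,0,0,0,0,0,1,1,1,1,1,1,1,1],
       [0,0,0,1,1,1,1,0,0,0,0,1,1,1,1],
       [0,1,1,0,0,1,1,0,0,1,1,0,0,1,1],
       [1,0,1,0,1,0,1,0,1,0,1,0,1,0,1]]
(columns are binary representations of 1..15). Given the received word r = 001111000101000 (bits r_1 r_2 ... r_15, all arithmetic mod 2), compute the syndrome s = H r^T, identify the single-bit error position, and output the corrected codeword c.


s = (0, 0, 1, 0)^T, error position = 2, corrected codeword c = 011111000101000

Compute s = H r^T mod 2 one row at a time:
  s_1 = 0 + 0 + 1 + 0 + 1 + 0 + 0 + 0 = 2 ≡ 0 (mod 2).
  s_2 = 1 + 1 + 1 + 0 + 1 + 0 + 0 + 0 = 4 ≡ 0 (mod 2).
  s_3 = 0 + 1 + 1 + 0 + 1 + 0 + 0 + 0 = 3 ≡ 1 (mod 2).
  s_4 = 0 + 1 + 1 + 0 + 0 + 0 + 0 + 0 = 2 ≡ 0 (mod 2).
s = (0, 0, 1, 0)^T — this equals column 2 of H (binary 0010), so error is at position 2.
Correct: flip bit 2 of r = 001111000101000 to get c = 011111000101000.


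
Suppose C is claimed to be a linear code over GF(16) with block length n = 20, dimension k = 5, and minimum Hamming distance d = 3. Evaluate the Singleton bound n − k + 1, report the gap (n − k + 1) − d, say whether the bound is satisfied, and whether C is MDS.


Singleton RHS = n − k + 1 = 16, slack = 13, bound satisfied, not MDS.

Singleton bound: d ≤ n − k + 1.
Here n = 20, k = 5, so n − k + 1 = 16.
Given d = 3, check d ≤ 16: YES.
Slack = (n − k + 1) − d = 13.
The code is NOT MDS (slack = 13 > 0).
Description: the claimed parameters are [20, 5, 3]_16; such a code would be non-MDS.


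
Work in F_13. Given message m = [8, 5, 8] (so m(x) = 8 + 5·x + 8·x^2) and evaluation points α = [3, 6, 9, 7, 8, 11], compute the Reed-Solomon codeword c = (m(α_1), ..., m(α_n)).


c = [4, 1, 12, 6, 1, 4]

Message polynomial: m(x) = 8 + 5·x + 8·x^2 (mod 13).
For each evaluation point α_i, compute m(α_i) mod 13:
  α_1 = 3: Horner steps 8 → 3 → 4, so m(3) = 4.
  α_2 = 6: Horner steps 8 → 1 → 1, so m(6) = 1.
  α_3 = 9: Horner steps 8 → 12 → 12, so m(9) = 12.
  α_4 = 7: Horner steps 8 → 9 → 6, so m(7) = 6.
  α_5 = 8: Horner steps 8 → 4 → 1, so m(8) = 1.
  α_6 = 11: Horner steps 8 → 2 → 4, so m(11) = 4.
Codeword c = [4, 1, 12, 6, 1, 4] ∈ F_13^6.


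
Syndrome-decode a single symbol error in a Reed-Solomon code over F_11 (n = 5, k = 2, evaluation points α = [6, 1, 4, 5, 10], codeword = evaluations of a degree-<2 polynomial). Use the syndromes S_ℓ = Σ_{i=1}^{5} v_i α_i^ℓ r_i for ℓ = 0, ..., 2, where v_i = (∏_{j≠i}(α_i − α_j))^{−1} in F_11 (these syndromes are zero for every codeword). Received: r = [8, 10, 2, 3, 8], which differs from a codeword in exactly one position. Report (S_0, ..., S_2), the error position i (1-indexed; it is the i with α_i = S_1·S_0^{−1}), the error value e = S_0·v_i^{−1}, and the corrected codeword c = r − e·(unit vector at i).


S = (1, 6, 3), error at position 1, error magnitude e = 4, c = [4, 10, 2, 3, 8].

Step 1: column multipliers v_i = (∏_{j≠i}(α_i − α_j))^{−1} mod 11.
  i = 1 (α = 6): (6−1)(6−4)(6−5)(6−10) = 5·2·1·(−4) = −40 ≡ 4, so v_1 = 4^{−1} = 3 (mod 11).
  i = 2 (α = 1): (1−6)(1−4)(1−5)(1−10) = (−5)·(−3)·(−4)·(−9) = 540 ≡ 1, so v_2 = 1^{−1} = 1 (mod 11).
  i = 3 (α = 4): (4−6)(4−1)(4−5)(4−10) = (−2)·3·(−1)·(−6) = −36 ≡ 8, so v_3 = 8^{−1} = 7 (mod 11).
  i = 4 (α = 5): (5−6)(5−1)(5−4)(5−10) = (−1)·4·1·(−5) = 20 ≡ 9, so v_4 = 9^{−1} = 5 (mod 11).
  i = 5 (α = 10): (10−6)(10−1)(10−4)(10−5) = 4·9·6·5 = 1080 ≡ 2, so v_5 = 2^{−1} = 6 (mod 11).
  v = [3, 1, 7, 5, 6].
Step 2: syndromes of r = [8, 10, 2, 3, 8] (all sums mod 11).
  S_0 = Σ v_i r_i = 3·8 + 1·10 + 7·2 + 5·3 + 6·8 = 111 ≡ 1.
  S_1 = Σ v_i α_i r_i = 3·6·8 + 1·1·10 + 7·4·2 + 5·5·3 + 6·10·8 = 765 ≡ 6.
  α_i^2 mod 11 = [3, 1, 5, 3, 1].
  S_2 = Σ v_i α_i^2 r_i = 3·3·8 + 1·1·10 + 7·5·2 + 5·3·3 + 6·1·8 = 245 ≡ 3.
  S = (1, 6, 3) ≠ 0, so r is not a codeword (an error is present).
Step 3: locate the error. For a single error e at position i, S_ℓ = v_i·e·α_i^ℓ, so α_err = S_1/S_0.
  S_0^{−1} = 1^{−1} = 1 (mod 11), so α_err = 6·1 = 6 ≡ 6 = α_1. Error position i = 1.
  Consistency check: S_2/S_1 = 3·2 = 6 ≡ 6 = α_err ✓ (single-error assumption holds).
Step 4: error magnitude e = S_0/v_1 = S_0·∏_{j≠1}(α_1 − α_j) = 1·4 = 4 ≡ 4 (mod 11).
Step 5: correct position 1: c_1 = r_1 − e = 8 − 4 ≡ 4 (mod 11). Hence c = [4, 10, 2, 3, 8].
  Check: interpolating c through the α_i gives m(x) = 9 + 1·x (degree < 2) with m(α_i) = c_i for every i, so c is indeed a codeword.


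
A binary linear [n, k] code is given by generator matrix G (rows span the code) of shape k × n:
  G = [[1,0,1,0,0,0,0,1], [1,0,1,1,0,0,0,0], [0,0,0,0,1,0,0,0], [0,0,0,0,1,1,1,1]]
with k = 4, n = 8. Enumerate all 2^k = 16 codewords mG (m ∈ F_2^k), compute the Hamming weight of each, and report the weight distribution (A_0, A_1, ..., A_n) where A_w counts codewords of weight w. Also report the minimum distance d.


Weight distribution: A_0 = 1, A_1 = 1, A_2 = 1, A_3 = 5, A_4 = 5, A_5 = 1, A_6 = 1, A_7 = 1. Minimum distance d = 1.

Enumerate all 2^4 = 16 messages m ∈ F_2^4.
For each, compute codeword c = mG in F_2^8, then tally its weight.
  m = 0000 → c = 00000000, weight = 0.
  m = 1000 → c = 10100001, weight = 3.
  m = 0100 → c = 10110000, weight = 3.
  m = 1100 → c = 00010001, weight = 2.
  m = 0010 → c = 00001000, weight = 1.
  m = 1010 → c = 10101001, weight = 4.
  m = 0110 → c = 10111000, weight = 4.
  m = 1110 → c = 00011001, weight = 3.
  m = 0001 → c = 00001111, weight = 4.
  m = 1001 → c = 10101110, weight = 5.
  m = 0101 → c = 10111111, weight = 7.
  m = 1101 → c = 00011110, weight = 4.
  m = 0011 → c = 00000111, weight = 3.
  m = 1011 → c = 10100110, weight = 4.
  m = 0111 → c = 10110111, weight = 6.
  m = 1111 → c = 00010110, weight = 3.
Tally weights:
  weight 0: 1 codewords.
  weight 1: 1 codewords.
  weight 2: 1 codewords.
  weight 3: 5 codewords.
  weight 4: 5 codewords.
  weight 5: 1 codewords.
  weight 6: 1 codewords.
  weight 7: 1 codewords.
Minimum distance d = smallest w > 0 with A_w > 0 = 1.
Sanity: Σ A_w = 16 = 2^4 = 16 ✓.


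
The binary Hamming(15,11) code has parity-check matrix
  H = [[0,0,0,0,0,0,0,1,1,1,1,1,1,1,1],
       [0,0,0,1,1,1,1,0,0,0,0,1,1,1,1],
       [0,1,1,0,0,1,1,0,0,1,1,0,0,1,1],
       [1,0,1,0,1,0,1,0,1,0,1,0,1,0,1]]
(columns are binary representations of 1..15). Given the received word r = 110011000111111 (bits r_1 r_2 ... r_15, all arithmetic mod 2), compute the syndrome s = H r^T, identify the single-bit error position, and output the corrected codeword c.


s = (0, 0, 0, 1)^T, error position = 1, corrected codeword c = 010011000111111

Compute s = H r^T mod 2 one row at a time:
  s_1 = 0 + 0 + 1 + 1 + 1 + 1 + 1 + 1 = 6 ≡ 0 (mod 2).
  s_2 = 0 + 1 + 1 + 0 + 1 + 1 + 1 + 1 = 6 ≡ 0 (mod 2).
  s_3 = 1 + 0 + 1 + 0 + 1 + 1 + 1 + 1 = 6 ≡ 0 (mod 2).
  s_4 = 1 + 0 + 1 + 0 + 0 + 1 + 1 + 1 = 5 ≡ 1 (mod 2).
s = (0, 0, 0, 1)^T — this equals column 1 of H (binary 0001), so error is at position 1.
Correct: flip bit 1 of r = 110011000111111 to get c = 010011000111111.


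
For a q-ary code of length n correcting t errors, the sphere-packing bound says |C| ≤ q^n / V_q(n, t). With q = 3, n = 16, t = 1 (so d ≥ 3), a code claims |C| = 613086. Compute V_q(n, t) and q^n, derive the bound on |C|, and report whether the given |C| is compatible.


V_q(n, t) = 33, q^n = 43046721, Hamming bound = 1304446, |C| = 613086 ≤ bound (satisfied).

Step 1: Compute V_q(n, t) = Σ_{j=0}^1 C(n, j) (q−1)^j.
  j = 0: C(16,0)·(2)^0 = 1·1 = 1.
  j = 1: C(16,1)·(2)^1 = 16·2 = 32.
  V_q(n, t) = 1 + 32 = 33.
Step 2: q^n = 3^16 = 43046721.
Step 3: Hamming bound ⌊q^n / V_q(n,t)⌋ = ⌊43046721/33⌋ = 1304446.
Step 4: Compare |C| = 613086 to 1304446: satisfied.
The claimed |C| lies below the Hamming bound.


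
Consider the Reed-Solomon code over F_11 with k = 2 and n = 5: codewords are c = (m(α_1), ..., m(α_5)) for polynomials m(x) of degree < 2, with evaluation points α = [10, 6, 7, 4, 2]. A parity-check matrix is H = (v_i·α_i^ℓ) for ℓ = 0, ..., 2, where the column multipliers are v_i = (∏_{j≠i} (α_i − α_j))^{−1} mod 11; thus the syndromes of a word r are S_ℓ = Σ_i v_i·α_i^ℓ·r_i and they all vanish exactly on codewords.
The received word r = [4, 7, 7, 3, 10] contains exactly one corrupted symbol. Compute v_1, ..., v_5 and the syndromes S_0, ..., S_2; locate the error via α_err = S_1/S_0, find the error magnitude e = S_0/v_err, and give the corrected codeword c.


S = (2, 3, 10), error at position 3, error magnitude e = 9, c = [4, 7, 9, 3, 10].

Step 1: column multipliers v_i = (∏_{j≠i}(α_i − α_j))^{−1} mod 11.
  i = 1 (α = 10): (10−6)(10−7)(10−4)(10−2) = 4·3·6·8 = 576 ≡ 4, so v_1 = 4^{−1} = 3 (mod 11).
  i = 2 (α = 6): (6−10)(6−7)(6−4)(6−2) = (−4)·(−1)·2·4 = 32 ≡ 10, so v_2 = 10^{−1} = 10 (mod 11).
  i = 3 (α = 7): (7−10)(7−6)(7−4)(7−2) = (−3)·1·3·5 = −45 ≡ 10, so v_3 = 10^{−1} = 10 (mod 11).
  i = 4 (α = 4): (4−10)(4−6)(4−7)(4−2) = (−6)·(−2)·(−3)·2 = −72 ≡ 5, so v_4 = 5^{−1} = 9 (mod 11).
  i = 5 (α = 2): (2−10)(2−6)(2−7)(2−4) = (−8)·(−4)·(−5)·(−2) = 320 ≡ 1, so v_5 = 1^{−1} = 1 (mod 11).
  v = [3, 10, 10, 9, 1].
Step 2: syndromes of r = [4, 7, 7, 3, 10] (all sums mod 11).
  S_0 = Σ v_i r_i = 3·4 + 10·7 + 10·7 + 9·3 + 1·10 = 189 ≡ 2.
  S_1 = Σ v_i α_i r_i = 3·10·4 + 10·6·7 + 10·7·7 + 9·4·3 + 1·2·10 = 1158 ≡ 3.
  α_i^2 mod 11 = [1, 3, 5, 5, 4].
  S_2 = Σ v_i α_i^2 r_i = 3·1·4 + 10·3·7 + 10·5·7 + 9·5·3 + 1·4·10 = 747 ≡ 10.
  S = (2, 3, 10) ≠ 0, so r is not a codeword (an error is present).
Step 3: locate the error. For a single error e at position i, S_ℓ = v_i·e·α_i^ℓ, so α_err = S_1/S_0.
  S_0^{−1} = 2^{−1} = 6 (mod 11), so α_err = 3·6 = 18 ≡ 7 = α_3. Error position i = 3.
  Consistency check: S_2/S_1 = 10·4 = 40 ≡ 7 = α_err ✓ (single-error assumption holds).
Step 4: error magnitude e = S_0/v_3 = S_0·∏_{j≠3}(α_3 − α_j) = 2·10 = 20 ≡ 9 (mod 11).
Step 5: correct position 3: c_3 = r_3 − e = 7 − 9 ≡ 9 (mod 11). Hence c = [4, 7, 9, 3, 10].
  Check: interpolating c through the α_i gives m(x) = 6 + 2·x (degree < 2) with m(α_i) = c_i for every i, so c is indeed a codeword.


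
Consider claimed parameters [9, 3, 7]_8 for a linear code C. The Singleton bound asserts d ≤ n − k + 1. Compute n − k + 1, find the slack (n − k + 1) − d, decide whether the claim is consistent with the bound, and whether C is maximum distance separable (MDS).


Singleton RHS = n − k + 1 = 7, slack = 0, bound satisfied, MDS.

Singleton bound: d ≤ n − k + 1.
Here n = 9, k = 3, so n − k + 1 = 7.
Given d = 7, check d ≤ 7: YES.
Slack = (n − k + 1) − d = 0.
The code is MDS (slack = 0).
Description: the claimed parameters are [9, 3, 7]_8; such a code would be MDS (meets Singleton bound).


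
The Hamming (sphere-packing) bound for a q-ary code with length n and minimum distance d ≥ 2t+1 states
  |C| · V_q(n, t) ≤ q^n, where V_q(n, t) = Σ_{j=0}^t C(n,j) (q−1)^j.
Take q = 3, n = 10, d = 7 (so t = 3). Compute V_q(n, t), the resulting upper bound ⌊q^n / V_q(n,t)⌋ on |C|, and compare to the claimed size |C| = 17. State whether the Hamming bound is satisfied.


V_q(n, t) = 1161, q^n = 59049, Hamming bound = 50, |C| = 17 ≤ bound (satisfied).

Step 1: Compute V_q(n, t) = Σ_{j=0}^3 C(n, j) (q−1)^j.
  j = 0: C(10,0)·(2)^0 = 1·1 = 1.
  j = 1: C(10,1)·(2)^1 = 10·2 = 20.
  j = 2: C(10,2)·(2)^2 = 45·4 = 180.
  j = 3: C(10,3)·(2)^3 = 120·8 = 960.
  V_q(n, t) = 1 + 20 + 180 + 960 = 1161.
Step 2: q^n = 3^10 = 59049.
Step 3: Hamming bound ⌊q^n / V_q(n,t)⌋ = ⌊59049/1161⌋ = 50.
Step 4: Compare |C| = 17 to 50: satisfied.
The claimed |C| lies below the Hamming bound.


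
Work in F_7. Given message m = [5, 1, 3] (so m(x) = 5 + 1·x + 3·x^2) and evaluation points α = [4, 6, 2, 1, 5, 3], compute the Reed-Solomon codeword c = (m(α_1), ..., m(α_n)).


c = [1, 0, 5, 2, 1, 0]

Message polynomial: m(x) = 5 + 1·x + 3·x^2 (mod 7).
For each evaluation point α_i, compute m(α_i) mod 7:
  α_1 = 4: Horner steps 3 → 6 → 1, so m(4) = 1.
  α_2 = 6: Horner steps 3 → 5 → 0, so m(6) = 0.
  α_3 = 2: Horner steps 3 → 0 → 5, so m(2) = 5.
  α_4 = 1: Horner steps 3 → 4 → 2, so m(1) = 2.
  α_5 = 5: Horner steps 3 → 2 → 1, so m(5) = 1.
  α_6 = 3: Horner steps 3 → 3 → 0, so m(3) = 0.
Codeword c = [1, 0, 5, 2, 1, 0] ∈ F_7^6.


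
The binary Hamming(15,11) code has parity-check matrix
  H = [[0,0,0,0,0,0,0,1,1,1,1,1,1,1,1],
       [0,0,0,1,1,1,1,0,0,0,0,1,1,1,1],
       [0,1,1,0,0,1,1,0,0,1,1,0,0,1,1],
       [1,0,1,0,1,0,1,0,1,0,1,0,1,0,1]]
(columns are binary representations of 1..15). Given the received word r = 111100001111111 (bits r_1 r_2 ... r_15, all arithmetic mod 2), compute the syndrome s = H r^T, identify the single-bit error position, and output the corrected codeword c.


s = (1, 1, 0, 0)^T, error position = 12, corrected codeword c = 111100001110111

Compute s = H r^T mod 2 one row at a time:
  s_1 = 0 + 1 + 1 + 1 + 1 + 1 + 1 + 1 = 7 ≡ 1 (mod 2).
  s_2 = 1 + 0 + 0 + 0 + 1 + 1 + 1 + 1 = 5 ≡ 1 (mod 2).
  s_3 = 1 + 1 + 0 + 0 + 1 + 1 + 1 + 1 = 6 ≡ 0 (mod 2).
  s_4 = 1 + 1 + 0 + 0 + 1 + 1 + 1 + 1 = 6 ≡ 0 (mod 2).
s = (1, 1, 0, 0)^T — this equals column 12 of H (binary 1100), so error is at position 12.
Correct: flip bit 12 of r = 111100001111111 to get c = 111100001110111.


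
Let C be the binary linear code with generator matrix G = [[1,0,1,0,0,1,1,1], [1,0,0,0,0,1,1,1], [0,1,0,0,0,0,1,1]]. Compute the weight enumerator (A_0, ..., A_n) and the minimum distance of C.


Weight distribution: A_0 = 1, A_1 = 1, A_3 = 2, A_4 = 3, A_5 = 1. Minimum distance d = 1.

Enumerate all 2^3 = 8 messages m ∈ F_2^3.
For each, compute codeword c = mG in F_2^8, then tally its weight.
  m = 000 → c = 00000000, weight = 0.
  m = 100 → c = 10100111, weight = 5.
  m = 010 → c = 10000111, weight = 4.
  m = 110 → c = 00100000, weight = 1.
  m = 001 → c = 01000011, weight = 3.
  m = 101 → c = 11100100, weight = 4.
  m = 011 → c = 11000100, weight = 3.
  m = 111 → c = 01100011, weight = 4.
Tally weights:
  weight 0: 1 codewords.
  weight 1: 1 codewords.
  weight 3: 2 codewords.
  weight 4: 3 codewords.
  weight 5: 1 codewords.
Minimum distance d = smallest w > 0 with A_w > 0 = 1.
Sanity: Σ A_w = 8 = 2^3 = 8 ✓.


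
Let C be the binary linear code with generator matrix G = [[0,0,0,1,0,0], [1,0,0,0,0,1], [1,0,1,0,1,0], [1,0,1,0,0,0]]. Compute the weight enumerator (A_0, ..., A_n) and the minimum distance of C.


Weight distribution: A_0 = 1, A_1 = 2, A_2 = 4, A_3 = 6, A_4 = 3. Minimum distance d = 1.

Enumerate all 2^4 = 16 messages m ∈ F_2^4.
For each, compute codeword c = mG in F_2^6, then tally its weight.
  m = 0000 → c = 000000, weight = 0.
  m = 1000 → c = 000100, weight = 1.
  m = 0100 → c = 100001, weight = 2.
  m = 1100 → c = 100101, weight = 3.
  m = 0010 → c = 101010, weight = 3.
  m = 1010 → c = 101110, weight = 4.
  m = 0110 → c = 001011, weight = 3.
  m = 1110 → c = 001111, weight = 4.
  m = 0001 → c = 101000, weight = 2.
  m = 1001 → c = 101100, weight = 3.
  m = 0101 → c = 001001, weight = 2.
  m = 1101 → c = 001101, weight = 3.
  m = 0011 → c = 000010, weight = 1.
  m = 1011 → c = 000110, weight = 2.
  m = 0111 → c = 100011, weight = 3.
  m = 1111 → c = 100111, weight = 4.
Tally weights:
  weight 0: 1 codewords.
  weight 1: 2 codewords.
  weight 2: 4 codewords.
  weight 3: 6 codewords.
  weight 4: 3 codewords.
Minimum distance d = smallest w > 0 with A_w > 0 = 1.
Sanity: Σ A_w = 16 = 2^4 = 16 ✓.


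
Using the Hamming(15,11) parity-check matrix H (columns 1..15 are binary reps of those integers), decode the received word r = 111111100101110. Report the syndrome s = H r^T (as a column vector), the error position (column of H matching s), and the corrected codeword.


s = (0, 1, 0, 1)^T, error position = 5, corrected codeword c = 111101100101110

Compute s = H r^T mod 2 one row at a time:
  s_1 = 0 + 0 + 1 + 0 + 1 + 1 + 1 + 0 = 4 ≡ 0 (mod 2).
  s_2 = 1 + 1 + 1 + 1 + 1 + 1 + 1 + 0 = 7 ≡ 1 (mod 2).
  s_3 = 1 + 1 + 1 + 1 + 1 + 0 + 1 + 0 = 6 ≡ 0 (mod 2).
  s_4 = 1 + 1 + 1 + 1 + 0 + 0 + 1 + 0 = 5 ≡ 1 (mod 2).
s = (0, 1, 0, 1)^T — this equals column 5 of H (binary 0101), so error is at position 5.
Correct: flip bit 5 of r = 111111100101110 to get c = 111101100101110.


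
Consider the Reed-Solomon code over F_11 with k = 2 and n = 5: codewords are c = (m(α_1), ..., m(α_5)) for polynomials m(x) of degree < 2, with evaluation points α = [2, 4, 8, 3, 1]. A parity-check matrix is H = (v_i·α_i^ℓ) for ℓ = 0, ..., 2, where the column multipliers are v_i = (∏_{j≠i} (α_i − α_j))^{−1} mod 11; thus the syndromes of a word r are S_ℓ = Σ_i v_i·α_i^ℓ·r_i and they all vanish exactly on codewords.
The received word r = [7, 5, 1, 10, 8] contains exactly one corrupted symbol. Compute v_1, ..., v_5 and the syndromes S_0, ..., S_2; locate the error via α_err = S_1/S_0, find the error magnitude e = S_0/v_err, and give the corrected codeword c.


S = (7, 10, 8), error at position 4, error magnitude e = 4, c = [7, 5, 1, 6, 8].

Step 1: column multipliers v_i = (∏_{j≠i}(α_i − α_j))^{−1} mod 11.
  i = 1 (α = 2): (2−4)(2−8)(2−3)(2−1) = (−2)·(−6)·(−1)·1 = −12 ≡ 10, so v_1 = 10^{−1} = 10 (mod 11).
  i = 2 (α = 4): (4−2)(4−8)(4−3)(4−1) = 2·(−4)·1·3 = −24 ≡ 9, so v_2 = 9^{−1} = 5 (mod 11).
  i = 3 (α = 8): (8−2)(8−4)(8−3)(8−1) = 6·4·5·7 = 840 ≡ 4, so v_3 = 4^{−1} = 3 (mod 11).
  i = 4 (α = 3): (3−2)(3−4)(3−8)(3−1) = 1·(−1)·(−5)·2 = 10 ≡ 10, so v_4 = 10^{−1} = 10 (mod 11).
  i = 5 (α = 1): (1−2)(1−4)(1−8)(1−3) = (−1)·(−3)·(−7)·(−2) = 42 ≡ 9, so v_5 = 9^{−1} = 5 (mod 11).
  v = [10, 5, 3, 10, 5].
Step 2: syndromes of r = [7, 5, 1, 10, 8] (all sums mod 11).
  S_0 = Σ v_i r_i = 10·7 + 5·5 + 3·1 + 10·10 + 5·8 = 238 ≡ 7.
  S_1 = Σ v_i α_i r_i = 10·2·7 + 5·4·5 + 3·8·1 + 10·3·10 + 5·1·8 = 604 ≡ 10.
  α_i^2 mod 11 = [4, 5, 9, 9, 1].
  S_2 = Σ v_i α_i^2 r_i = 10·4·7 + 5·5·5 + 3·9·1 + 10·9·10 + 5·1·8 = 1372 ≡ 8.
  S = (7, 10, 8) ≠ 0, so r is not a codeword (an error is present).
Step 3: locate the error. For a single error e at position i, S_ℓ = v_i·e·α_i^ℓ, so α_err = S_1/S_0.
  S_0^{−1} = 7^{−1} = 8 (mod 11), so α_err = 10·8 = 80 ≡ 3 = α_4. Error position i = 4.
  Consistency check: S_2/S_1 = 8·10 = 80 ≡ 3 = α_err ✓ (single-error assumption holds).
Step 4: error magnitude e = S_0/v_4 = S_0·∏_{j≠4}(α_4 − α_j) = 7·10 = 70 ≡ 4 (mod 11).
Step 5: correct position 4: c_4 = r_4 − e = 10 − 4 ≡ 6 (mod 11). Hence c = [7, 5, 1, 6, 8].
  Check: interpolating c through the α_i gives m(x) = 9 + 10·x (degree < 2) with m(α_i) = c_i for every i, so c is indeed a codeword.


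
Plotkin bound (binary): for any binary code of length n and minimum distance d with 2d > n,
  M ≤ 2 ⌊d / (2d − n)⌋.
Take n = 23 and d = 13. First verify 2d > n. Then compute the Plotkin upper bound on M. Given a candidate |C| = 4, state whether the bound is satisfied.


Plotkin bound M ≤ 8; given |C| = 4 ≤ bound (satisfied).

Check applicability: 2d = 26, n = 23.
2d − n = 3 > 0, so Plotkin applies.
Compute d/(2d−n) = 13/3 ≈ 4.3333.
⌊d/(2d−n)⌋ = 4.
Plotkin bound: M ≤ 2·4 = 8.
Given |C| = 4, check: satisfied.
This |C| is below the Plotkin bound.


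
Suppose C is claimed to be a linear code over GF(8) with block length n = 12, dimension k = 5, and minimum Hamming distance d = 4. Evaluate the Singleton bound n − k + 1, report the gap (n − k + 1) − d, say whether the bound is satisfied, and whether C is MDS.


Singleton RHS = n − k + 1 = 8, slack = 4, bound satisfied, not MDS.

Singleton bound: d ≤ n − k + 1.
Here n = 12, k = 5, so n − k + 1 = 8.
Given d = 4, check d ≤ 8: YES.
Slack = (n − k + 1) − d = 4.
The code is NOT MDS (slack = 4 > 0).
Description: the claimed parameters are [12, 5, 4]_8; such a code would be non-MDS.


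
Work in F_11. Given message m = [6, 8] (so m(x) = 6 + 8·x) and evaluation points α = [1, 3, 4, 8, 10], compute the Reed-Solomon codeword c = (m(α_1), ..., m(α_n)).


c = [3, 8, 5, 4, 9]

Message polynomial: m(x) = 6 + 8·x (mod 11).
For each evaluation point α_i, compute m(α_i) mod 11:
  α_1 = 1: Horner steps 8 → 3, so m(1) = 3.
  α_2 = 3: Horner steps 8 → 8, so m(3) = 8.
  α_3 = 4: Horner steps 8 → 5, so m(4) = 5.
  α_4 = 8: Horner steps 8 → 4, so m(8) = 4.
  α_5 = 10: Horner steps 8 → 9, so m(10) = 9.
Codeword c = [3, 8, 5, 4, 9] ∈ F_11^5.


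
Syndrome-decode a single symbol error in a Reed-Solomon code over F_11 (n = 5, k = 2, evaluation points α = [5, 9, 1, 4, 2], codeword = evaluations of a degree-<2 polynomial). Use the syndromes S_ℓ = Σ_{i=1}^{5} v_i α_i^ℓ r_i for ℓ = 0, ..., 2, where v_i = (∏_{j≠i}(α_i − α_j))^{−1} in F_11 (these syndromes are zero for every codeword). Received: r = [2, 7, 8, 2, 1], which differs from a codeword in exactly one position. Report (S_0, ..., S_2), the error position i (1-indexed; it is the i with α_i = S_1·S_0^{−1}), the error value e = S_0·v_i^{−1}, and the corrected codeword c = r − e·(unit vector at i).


S = (6, 2, 8), error at position 4, error magnitude e = 4, c = [2, 7, 8, 9, 1].

Step 1: column multipliers v_i = (∏_{j≠i}(α_i − α_j))^{−1} mod 11.
  i = 1 (α = 5): (5−9)(5−1)(5−4)(5−2) = (−4)·4·1·3 = −48 ≡ 7, so v_1 = 7^{−1} = 8 (mod 11).
  i = 2 (α = 9): (9−5)(9−1)(9−4)(9−2) = 4·8·5·7 = 1120 ≡ 9, so v_2 = 9^{−1} = 5 (mod 11).
  i = 3 (α = 1): (1−5)(1−9)(1−4)(1−2) = (−4)·(−8)·(−3)·(−1) = 96 ≡ 8, so v_3 = 8^{−1} = 7 (mod 11).
  i = 4 (α = 4): (4−5)(4−9)(4−1)(4−2) = (−1)·(−5)·3·2 = 30 ≡ 8, so v_4 = 8^{−1} = 7 (mod 11).
  i = 5 (α = 2): (2−5)(2−9)(2−1)(2−4) = (−3)·(−7)·1·(−2) = −42 ≡ 2, so v_5 = 2^{−1} = 6 (mod 11).
  v = [8, 5, 7, 7, 6].
Step 2: syndromes of r = [2, 7, 8, 2, 1] (all sums mod 11).
  S_0 = Σ v_i r_i = 8·2 + 5·7 + 7·8 + 7·2 + 6·1 = 127 ≡ 6.
  S_1 = Σ v_i α_i r_i = 8·5·2 + 5·9·7 + 7·1·8 + 7·4·2 + 6·2·1 = 519 ≡ 2.
  α_i^2 mod 11 = [3, 4, 1, 5, 4].
  S_2 = Σ v_i α_i^2 r_i = 8·3·2 + 5·4·7 + 7·1·8 + 7·5·2 + 6·4·1 = 338 ≡ 8.
  S = (6, 2, 8) ≠ 0, so r is not a codeword (an error is present).
Step 3: locate the error. For a single error e at position i, S_ℓ = v_i·e·α_i^ℓ, so α_err = S_1/S_0.
  S_0^{−1} = 6^{−1} = 2 (mod 11), so α_err = 2·2 = 4 ≡ 4 = α_4. Error position i = 4.
  Consistency check: S_2/S_1 = 8·6 = 48 ≡ 4 = α_err ✓ (single-error assumption holds).
Step 4: error magnitude e = S_0/v_4 = S_0·∏_{j≠4}(α_4 − α_j) = 6·8 = 48 ≡ 4 (mod 11).
Step 5: correct position 4: c_4 = r_4 − e = 2 − 4 ≡ 9 (mod 11). Hence c = [2, 7, 8, 9, 1].
  Check: interpolating c through the α_i gives m(x) = 4 + 4·x (degree < 2) with m(α_i) = c_i for every i, so c is indeed a codeword.


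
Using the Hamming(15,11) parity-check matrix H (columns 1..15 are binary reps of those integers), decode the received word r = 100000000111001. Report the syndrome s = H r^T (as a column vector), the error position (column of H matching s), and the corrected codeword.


s = (0, 0, 1, 1)^T, error position = 3, corrected codeword c = 101000000111001

Compute s = H r^T mod 2 one row at a time:
  s_1 = 0 + 0 + 1 + 1 + 1 + 0 + 0 + 1 = 4 ≡ 0 (mod 2).
  s_2 = 0 + 0 + 0 + 0 + 1 + 0 + 0 + 1 = 2 ≡ 0 (mod 2).
  s_3 = 0 + 0 + 0 + 0 + 1 + 1 + 0 + 1 = 3 ≡ 1 (mod 2).
  s_4 = 1 + 0 + 0 + 0 + 0 + 1 + 0 + 1 = 3 ≡ 1 (mod 2).
s = (0, 0, 1, 1)^T — this equals column 3 of H (binary 0011), so error is at position 3.
Correct: flip bit 3 of r = 100000000111001 to get c = 101000000111001.


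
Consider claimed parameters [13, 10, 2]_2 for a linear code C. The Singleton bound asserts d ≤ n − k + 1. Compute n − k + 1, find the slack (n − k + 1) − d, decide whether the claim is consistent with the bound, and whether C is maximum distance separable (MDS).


Singleton RHS = n − k + 1 = 4, slack = 2, bound satisfied, not MDS.

Singleton bound: d ≤ n − k + 1.
Here n = 13, k = 10, so n − k + 1 = 4.
Given d = 2, check d ≤ 4: YES.
Slack = (n − k + 1) − d = 2.
The code is NOT MDS (slack = 2 > 0).
Description: the claimed parameters are [13, 10, 2]_2; such a code would be non-MDS.
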